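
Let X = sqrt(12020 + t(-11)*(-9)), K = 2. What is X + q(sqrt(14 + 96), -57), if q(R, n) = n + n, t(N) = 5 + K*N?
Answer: -114 + sqrt(12173) ≈ -3.6687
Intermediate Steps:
t(N) = 5 + 2*N
q(R, n) = 2*n
X = sqrt(12173) (X = sqrt(12020 + (5 + 2*(-11))*(-9)) = sqrt(12020 + (5 - 22)*(-9)) = sqrt(12020 - 17*(-9)) = sqrt(12020 + 153) = sqrt(12173) ≈ 110.33)
X + q(sqrt(14 + 96), -57) = sqrt(12173) + 2*(-57) = sqrt(12173) - 114 = -114 + sqrt(12173)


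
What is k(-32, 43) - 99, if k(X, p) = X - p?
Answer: -174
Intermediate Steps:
k(-32, 43) - 99 = (-32 - 1*43) - 99 = (-32 - 43) - 99 = -75 - 99 = -174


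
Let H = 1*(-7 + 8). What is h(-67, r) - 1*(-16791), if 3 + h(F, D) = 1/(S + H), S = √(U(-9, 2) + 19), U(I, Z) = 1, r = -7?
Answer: 318971/19 + 2*√5/19 ≈ 16788.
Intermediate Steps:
S = 2*√5 (S = √(1 + 19) = √20 = 2*√5 ≈ 4.4721)
H = 1 (H = 1*1 = 1)
h(F, D) = -3 + 1/(1 + 2*√5) (h(F, D) = -3 + 1/(2*√5 + 1) = -3 + 1/(1 + 2*√5))
h(-67, r) - 1*(-16791) = (-58/19 + 2*√5/19) - 1*(-16791) = (-58/19 + 2*√5/19) + 16791 = 318971/19 + 2*√5/19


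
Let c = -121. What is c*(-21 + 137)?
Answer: -14036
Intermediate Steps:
c*(-21 + 137) = -121*(-21 + 137) = -121*116 = -14036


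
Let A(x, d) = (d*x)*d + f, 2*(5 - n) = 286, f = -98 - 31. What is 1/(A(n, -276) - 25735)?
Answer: -1/10538152 ≈ -9.4893e-8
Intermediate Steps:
f = -129
n = -138 (n = 5 - ½*286 = 5 - 143 = -138)
A(x, d) = -129 + x*d² (A(x, d) = (d*x)*d - 129 = x*d² - 129 = -129 + x*d²)
1/(A(n, -276) - 25735) = 1/((-129 - 138*(-276)²) - 25735) = 1/((-129 - 138*76176) - 25735) = 1/((-129 - 10512288) - 25735) = 1/(-10512417 - 25735) = 1/(-10538152) = -1/10538152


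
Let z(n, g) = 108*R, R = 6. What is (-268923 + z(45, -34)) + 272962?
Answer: 4687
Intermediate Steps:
z(n, g) = 648 (z(n, g) = 108*6 = 648)
(-268923 + z(45, -34)) + 272962 = (-268923 + 648) + 272962 = -268275 + 272962 = 4687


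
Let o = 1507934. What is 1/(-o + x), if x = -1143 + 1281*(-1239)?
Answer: -1/3096236 ≈ -3.2297e-7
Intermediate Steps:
x = -1588302 (x = -1143 - 1587159 = -1588302)
1/(-o + x) = 1/(-1*1507934 - 1588302) = 1/(-1507934 - 1588302) = 1/(-3096236) = -1/3096236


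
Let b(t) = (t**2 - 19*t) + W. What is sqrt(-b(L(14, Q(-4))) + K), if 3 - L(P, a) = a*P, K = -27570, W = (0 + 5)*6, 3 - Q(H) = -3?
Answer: 10*I*sqrt(357) ≈ 188.94*I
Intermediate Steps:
Q(H) = 6 (Q(H) = 3 - 1*(-3) = 3 + 3 = 6)
W = 30 (W = 5*6 = 30)
L(P, a) = 3 - P*a (L(P, a) = 3 - a*P = 3 - P*a)
b(t) = 30 + t**2 - 19*t (b(t) = (t**2 - 19*t) + 30 = 30 + t**2 - 19*t)
sqrt(-b(L(14, Q(-4))) + K) = sqrt(-(30 + (3 - 1*14*6)**2 - 19*(3 - 1*14*6)) - 27570) = sqrt(-(30 + (3 - 84)**2 - 19*(3 - 84)) - 27570) = sqrt(-(30 + (-81)**2 - 19*(-81)) - 27570) = sqrt(-(30 + 6561 + 1539) - 27570) = sqrt(-1*8130 - 27570) = sqrt(-8130 - 27570) = sqrt(-35700) = 10*I*sqrt(357)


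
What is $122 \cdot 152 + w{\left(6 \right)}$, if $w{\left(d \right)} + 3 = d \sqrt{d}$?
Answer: $18541 + 6 \sqrt{6} \approx 18556.0$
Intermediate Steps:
$w{\left(d \right)} = -3 + d^{\frac{3}{2}}$ ($w{\left(d \right)} = -3 + d \sqrt{d} = -3 + d^{\frac{3}{2}}$)
$122 \cdot 152 + w{\left(6 \right)} = 122 \cdot 152 - \left(3 - 6^{\frac{3}{2}}\right) = 18544 - \left(3 - 6 \sqrt{6}\right) = 18541 + 6 \sqrt{6}$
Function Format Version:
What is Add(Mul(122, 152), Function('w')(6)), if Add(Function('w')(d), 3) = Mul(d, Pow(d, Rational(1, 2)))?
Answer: Add(18541, Mul(6, Pow(6, Rational(1, 2)))) ≈ 18556.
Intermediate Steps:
Function('w')(d) = Add(-3, Pow(d, Rational(3, 2))) (Function('w')(d) = Add(-3, Mul(d, Pow(d, Rational(1, 2)))) = Add(-3, Pow(d, Rational(3, 2))))
Add(Mul(122, 152), Function('w')(6)) = Add(Mul(122, 152), Add(-3, Pow(6, Rational(3, 2)))) = Add(18544, Add(-3, Mul(6, Pow(6, Rational(1, 2))))) = Add(18541, Mul(6, Pow(6, Rational(1, 2))))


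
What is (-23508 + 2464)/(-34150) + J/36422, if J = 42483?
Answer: 1108629509/621905650 ≈ 1.7826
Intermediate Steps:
(-23508 + 2464)/(-34150) + J/36422 = (-23508 + 2464)/(-34150) + 42483/36422 = -21044*(-1/34150) + 42483*(1/36422) = 10522/17075 + 42483/36422 = 1108629509/621905650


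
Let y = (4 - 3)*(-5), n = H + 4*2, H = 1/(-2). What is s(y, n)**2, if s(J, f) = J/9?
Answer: 25/81 ≈ 0.30864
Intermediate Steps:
H = -1/2 ≈ -0.50000
n = 15/2 (n = -1/2 + 4*2 = -1/2 + 8 = 15/2 ≈ 7.5000)
y = -5 (y = 1*(-5) = -5)
s(J, f) = J/9 (s(J, f) = J*(1/9) = J/9)
s(y, n)**2 = ((1/9)*(-5))**2 = (-5/9)**2 = 25/81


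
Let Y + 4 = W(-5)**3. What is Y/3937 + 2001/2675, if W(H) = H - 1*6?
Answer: 4306812/10531475 ≈ 0.40895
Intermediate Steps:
W(H) = -6 + H (W(H) = H - 6 = -6 + H)
Y = -1335 (Y = -4 + (-6 - 5)**3 = -4 + (-11)**3 = -4 - 1331 = -1335)
Y/3937 + 2001/2675 = -1335/3937 + 2001/2675 = 4306812/10531475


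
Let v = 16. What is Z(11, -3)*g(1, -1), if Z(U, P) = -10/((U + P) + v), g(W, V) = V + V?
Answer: ⅚ ≈ 0.83333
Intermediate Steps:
g(W, V) = 2*V
Z(U, P) = -10/(16 + P + U) (Z(U, P) = -10/((U + P) + 16) = -10/((P + U) + 16) = -10/(16 + P + U))
Z(11, -3)*g(1, -1) = (-10/(16 - 3 + 11))*(2*(-1)) = -10/24*(-2) = -10*1/24*(-2) = -5/12*(-2) = ⅚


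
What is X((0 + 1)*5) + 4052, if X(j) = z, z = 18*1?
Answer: 4070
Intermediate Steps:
z = 18
X(j) = 18
X((0 + 1)*5) + 4052 = 18 + 4052 = 4070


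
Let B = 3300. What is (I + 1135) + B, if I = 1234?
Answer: 5669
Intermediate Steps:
(I + 1135) + B = (1234 + 1135) + 3300 = 2369 + 3300 = 5669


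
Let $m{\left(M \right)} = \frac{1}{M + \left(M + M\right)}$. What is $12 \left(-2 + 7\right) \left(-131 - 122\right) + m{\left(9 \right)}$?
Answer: $- \frac{409859}{27} \approx -15180.0$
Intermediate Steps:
$m{\left(M \right)} = \frac{1}{3 M}$ ($m{\left(M \right)} = \frac{1}{M + 2 M} = \frac{1}{3 M}$)
$12 \left(-2 + 7\right) \left(-131 - 122\right) + m{\left(9 \right)} = 12 \left(-2 + 7\right) \left(-131 - 122\right) + \frac{1}{3 \cdot 9} = 12 \cdot 5 \left(-253\right) + \frac{1}{3} \cdot \frac{1}{9} = 60 \left(-253\right) + \frac{1}{27} = -15180 + \frac{1}{27} = - \frac{409859}{27}$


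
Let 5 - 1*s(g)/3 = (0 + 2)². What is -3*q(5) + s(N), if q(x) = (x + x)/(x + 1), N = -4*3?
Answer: -2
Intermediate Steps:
N = -12
s(g) = 3 (s(g) = 15 - 3*(0 + 2)² = 15 - 3*2² = 15 - 3*4 = 15 - 12 = 3)
q(x) = 2*x/(1 + x) (q(x) = (2*x)/(1 + x) = 2*x/(1 + x))
-3*q(5) + s(N) = -6*5/(1 + 5) + 3 = -6*5/6 + 3 = -3*5/3 + 3 = -5 + 3 = -2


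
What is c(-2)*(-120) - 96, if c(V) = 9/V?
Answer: 444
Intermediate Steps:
c(-2)*(-120) - 96 = (9/(-2))*(-120) - 96 = (9*(-1/2))*(-120) - 96 = -9/2*(-120) - 96 = 540 - 96 = 444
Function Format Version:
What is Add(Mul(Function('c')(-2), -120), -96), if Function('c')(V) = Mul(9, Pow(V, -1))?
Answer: 444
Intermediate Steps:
Add(Mul(Function('c')(-2), -120), -96) = Add(Mul(Mul(9, Pow(-2, -1)), -120), -96) = Add(Mul(Mul(9, Rational(-1, 2)), -120), -96) = Add(Mul(Rational(-9, 2), -120), -96) = Add(540, -96) = 444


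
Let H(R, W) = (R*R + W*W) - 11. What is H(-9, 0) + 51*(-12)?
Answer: -542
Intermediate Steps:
H(R, W) = -11 + R² + W² (H(R, W) = (R² + W²) - 11 = -11 + R² + W²)
H(-9, 0) + 51*(-12) = (-11 + (-9)² + 0²) + 51*(-12) = (-11 + 81 + 0) - 612 = 70 - 612 = -542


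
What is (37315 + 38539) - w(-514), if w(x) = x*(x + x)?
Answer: -452538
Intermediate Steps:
w(x) = 2*x**2 (w(x) = x*(2*x) = 2*x**2)
(37315 + 38539) - w(-514) = (37315 + 38539) - 2*(-514)**2 = 75854 - 2*264196 = 75854 - 1*528392 = 75854 - 528392 = -452538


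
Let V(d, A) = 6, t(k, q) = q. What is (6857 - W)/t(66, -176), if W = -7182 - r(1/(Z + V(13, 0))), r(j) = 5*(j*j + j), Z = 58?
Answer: -57504069/720896 ≈ -79.767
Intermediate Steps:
r(j) = 5*j + 5*j**2 (r(j) = 5*(j**2 + j) = 5*(j + j**2) = 5*j + 5*j**2)
W = -29417797/4096 (W = -7182 - 5*(1 + 1/(58 + 6))/(58 + 6) = -7182 - 5*(1 + 1/64)/64 = -7182 - 5*65/(64*64) = -7182 - 1*325/4096 = -7182 - 325/4096 = -29417797/4096 ≈ -7182.1)
(6857 - W)/t(66, -176) = (6857 - 1*(-29417797/4096))/(-176) = (6857 + 29417797/4096)*(-1/176) = (57504069/4096)*(-1/176) = -57504069/720896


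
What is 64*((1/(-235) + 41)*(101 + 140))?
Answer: 148594816/235 ≈ 6.3232e+5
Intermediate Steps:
64*((1/(-235) + 41)*(101 + 140)) = 64*((-1/235 + 41)*241) = 64*((9634/235)*241) = 64*(2321794/235) = 148594816/235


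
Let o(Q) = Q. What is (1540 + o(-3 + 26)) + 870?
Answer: 2433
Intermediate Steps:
(1540 + o(-3 + 26)) + 870 = (1540 + (-3 + 26)) + 870 = (1540 + 23) + 870 = 1563 + 870 = 2433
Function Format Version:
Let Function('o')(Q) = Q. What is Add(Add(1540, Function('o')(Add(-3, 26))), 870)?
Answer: 2433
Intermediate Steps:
Add(Add(1540, Function('o')(Add(-3, 26))), 870) = Add(Add(1540, Add(-3, 26)), 870) = Add(Add(1540, 23), 870) = Add(1563, 870) = 2433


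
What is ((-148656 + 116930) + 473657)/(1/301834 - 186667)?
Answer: -133389801454/56342447277 ≈ -2.3675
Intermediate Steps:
((-148656 + 116930) + 473657)/(1/301834 - 186667) = (-31726 + 473657)/(1/301834 - 186667) = 441931/(-56342447277/301834) = 441931*(-301834/56342447277) = -133389801454/56342447277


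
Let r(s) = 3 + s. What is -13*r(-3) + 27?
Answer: 27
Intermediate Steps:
-13*r(-3) + 27 = -13*(3 - 3) + 27 = -13*0 + 27 = 0 + 27 = 27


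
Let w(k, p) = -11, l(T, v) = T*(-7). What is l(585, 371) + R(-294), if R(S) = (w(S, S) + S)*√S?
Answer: -4095 - 2135*I*√6 ≈ -4095.0 - 5229.7*I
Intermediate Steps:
l(T, v) = -7*T
R(S) = √S*(-11 + S) (R(S) = (-11 + S)*√S = √S*(-11 + S))
l(585, 371) + R(-294) = -7*585 + √(-294)*(-11 - 294) = -4095 + (7*I*√6)*(-305) = -4095 - 2135*I*√6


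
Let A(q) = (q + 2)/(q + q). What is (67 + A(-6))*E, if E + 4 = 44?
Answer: 8080/3 ≈ 2693.3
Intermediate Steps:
E = 40 (E = -4 + 44 = 40)
A(q) = (2 + q)/(2*q) (A(q) = (2 + q)/((2*q)) = (2 + q)*(1/(2*q)) = (2 + q)/(2*q))
(67 + A(-6))*E = (67 + (½)*(2 - 6)/(-6))*40 = (67 + (½)*(-⅙)*(-4))*40 = (67 + ⅓)*40 = (202/3)*40 = 8080/3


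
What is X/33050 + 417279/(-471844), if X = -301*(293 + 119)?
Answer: -36152694539/7797222100 ≈ -4.6366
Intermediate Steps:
X = -124012 (X = -301*412 = -124012)
X/33050 + 417279/(-471844) = -124012/33050 + 417279/(-471844) = -124012*1/33050 + 417279*(-1/471844) = -62006/16525 - 417279/471844 = -36152694539/7797222100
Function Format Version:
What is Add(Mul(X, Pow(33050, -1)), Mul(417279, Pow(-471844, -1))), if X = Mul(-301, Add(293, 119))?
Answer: Rational(-36152694539, 7797222100) ≈ -4.6366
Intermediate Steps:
X = -124012 (X = Mul(-301, 412) = -124012)
Add(Mul(X, Pow(33050, -1)), Mul(417279, Pow(-471844, -1))) = Add(Mul(-124012, Pow(33050, -1)), Mul(417279, Pow(-471844, -1))) = Add(Mul(-124012, Rational(1, 33050)), Mul(417279, Rational(-1, 471844))) = Add(Rational(-62006, 16525), Rational(-417279, 471844)) = Rational(-36152694539, 7797222100)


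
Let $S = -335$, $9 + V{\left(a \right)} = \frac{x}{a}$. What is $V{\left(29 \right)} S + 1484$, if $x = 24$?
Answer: $\frac{122431}{29} \approx 4221.8$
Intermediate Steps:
$V{\left(a \right)} = -9 + \frac{24}{a}$
$V{\left(29 \right)} S + 1484 = \left(-9 + \frac{24}{29}\right) \left(-335\right) + 1484 = \left(- \frac{237}{29}\right) \left(-335\right) + 1484 = \frac{79395}{29} + 1484 = \frac{122431}{29}$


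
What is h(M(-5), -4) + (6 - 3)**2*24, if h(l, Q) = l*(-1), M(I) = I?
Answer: 221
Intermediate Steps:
h(l, Q) = -l
h(M(-5), -4) + (6 - 3)**2*24 = -1*(-5) + (6 - 3)**2*24 = 5 + 3**2*24 = 5 + 9*24 = 5 + 216 = 221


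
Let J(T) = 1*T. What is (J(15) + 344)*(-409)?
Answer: -146831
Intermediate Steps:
J(T) = T
(J(15) + 344)*(-409) = (15 + 344)*(-409) = 359*(-409) = -146831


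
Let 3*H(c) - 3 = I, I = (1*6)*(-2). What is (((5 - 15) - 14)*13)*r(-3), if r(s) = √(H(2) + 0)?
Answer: -312*I*√3 ≈ -540.4*I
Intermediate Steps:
I = -12 (I = 6*(-2) = -12)
H(c) = -3 (H(c) = 1 + (⅓)*(-12) = 1 - 4 = -3)
r(s) = I*√3 (r(s) = √(-3 + 0) = √(-3) = I*√3)
(((5 - 15) - 14)*13)*r(-3) = (((5 - 15) - 14)*13)*(I*√3) = ((-10 - 14)*13)*(I*√3) = (-24*13)*(I*√3) = -312*I*√3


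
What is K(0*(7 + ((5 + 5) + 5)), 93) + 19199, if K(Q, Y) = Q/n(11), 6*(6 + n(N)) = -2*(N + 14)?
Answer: 19199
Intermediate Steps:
n(N) = -32/3 - N/3 (n(N) = -6 + (-2*(N + 14))/6 = -6 + (-2*(14 + N))/6 = -6 + (-28 - 2*N)/6 = -6 + (-14/3 - N/3) = -32/3 - N/3)
K(Q, Y) = -3*Q/43 (K(Q, Y) = Q/(-32/3 - ⅓*11) = Q/(-32/3 - 11/3) = Q/(-43/3) = Q*(-3/43) = -3*Q/43)
K(0*(7 + ((5 + 5) + 5)), 93) + 19199 = -0*(7 + ((5 + 5) + 5)) + 19199 = -0*(7 + (10 + 5)) + 19199 = -0*(7 + 15) + 19199 = -0*22 + 19199 = -3/43*0 + 19199 = 0 + 19199 = 19199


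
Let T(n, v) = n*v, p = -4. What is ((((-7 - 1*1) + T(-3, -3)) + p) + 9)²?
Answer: 36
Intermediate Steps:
((((-7 - 1*1) + T(-3, -3)) + p) + 9)² = ((((-7 - 1*1) - 3*(-3)) - 4) + 9)² = ((((-7 - 1) + 9) - 4) + 9)² = (((-8 + 9) - 4) + 9)² = ((1 - 4) + 9)² = (-3 + 9)² = 6² = 36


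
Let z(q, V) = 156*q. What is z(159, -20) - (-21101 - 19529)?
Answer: 65434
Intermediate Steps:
z(159, -20) - (-21101 - 19529) = 156*159 - (-21101 - 19529) = 24804 - 1*(-40630) = 24804 + 40630 = 65434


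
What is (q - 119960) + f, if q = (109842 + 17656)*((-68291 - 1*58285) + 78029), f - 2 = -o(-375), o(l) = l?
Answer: -6189764989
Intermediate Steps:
f = 377 (f = 2 - 1*(-375) = 2 + 375 = 377)
q = -6189645406 (q = 127498*((-68291 - 58285) + 78029) = 127498*(-126576 + 78029) = 127498*(-48547) = -6189645406)
(q - 119960) + f = (-6189645406 - 119960) + 377 = -6189765366 + 377 = -6189764989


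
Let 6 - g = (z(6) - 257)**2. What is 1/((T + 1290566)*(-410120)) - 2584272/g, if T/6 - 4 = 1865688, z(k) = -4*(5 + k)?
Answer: 529282944101196197/18554698700774608 ≈ 28.526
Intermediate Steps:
z(k) = -20 - 4*k
T = 11194152 (T = 24 + 6*1865688 = 24 + 11194128 = 11194152)
g = -90595 (g = 6 - ((-20 - 4*6) - 257)**2 = 6 - ((-20 - 24) - 257)**2 = 6 - (-44 - 257)**2 = 6 - 1*(-301)**2 = 6 - 1*90601 = 6 - 90601 = -90595)
1/((T + 1290566)*(-410120)) - 2584272/g = 1/((11194152 + 1290566)*(-410120)) - 2584272/(-90595) = -1/410120/12484718 - 2584272*(-1/90595) = (1/12484718)*(-1/410120) + 2584272/90595 = -1/5120232546160 + 2584272/90595 = 529282944101196197/18554698700774608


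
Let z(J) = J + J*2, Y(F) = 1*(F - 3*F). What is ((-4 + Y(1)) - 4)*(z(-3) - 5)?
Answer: 140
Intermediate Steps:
Y(F) = -2*F (Y(F) = 1*(-2*F) = -2*F)
z(J) = 3*J (z(J) = J + 2*J = 3*J)
((-4 + Y(1)) - 4)*(z(-3) - 5) = ((-4 - 2*1) - 4)*(3*(-3) - 5) = ((-4 - 2) - 4)*(-9 - 5) = (-6 - 4)*(-14) = -10*(-14) = 140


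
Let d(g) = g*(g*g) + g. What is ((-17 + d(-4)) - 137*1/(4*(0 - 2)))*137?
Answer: -74391/8 ≈ -9298.9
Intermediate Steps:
d(g) = g + g³ (d(g) = g*g² + g = g³ + g = g + g³)
((-17 + d(-4)) - 137*1/(4*(0 - 2)))*137 = ((-17 + (-4 + (-4)³)) - 137*1/(4*(0 - 2)))*137 = ((-17 + (-4 - 64)) - 137/(4*(-2)))*137 = ((-17 - 68) - 137/(-8))*137 = (-85 - 137*(-⅛))*137 = (-85 + 137/8)*137 = -543/8*137 = -74391/8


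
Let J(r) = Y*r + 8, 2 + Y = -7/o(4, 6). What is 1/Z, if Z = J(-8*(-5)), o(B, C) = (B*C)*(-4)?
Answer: -12/829 ≈ -0.014475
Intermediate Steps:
o(B, C) = -4*B*C
Y = -185/96 (Y = -2 - 7/((-4*4*6)) = -2 - 7/(-96) = -2 - 7*(-1/96) = -2 + 7/96 = -185/96 ≈ -1.9271)
J(r) = 8 - 185*r/96 (J(r) = -185*r/96 + 8 = 8 - 185*r/96)
Z = -829/12 (Z = 8 - (-185)*(-5)/12 = 8 - 185/96*40 = 8 - 925/12 = -829/12 ≈ -69.083)
1/Z = 1/(-829/12) = -12/829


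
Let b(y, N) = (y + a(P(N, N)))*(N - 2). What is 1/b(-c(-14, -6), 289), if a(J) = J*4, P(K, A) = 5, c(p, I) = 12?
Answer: 1/2296 ≈ 0.00043554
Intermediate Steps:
a(J) = 4*J
b(y, N) = (-2 + N)*(20 + y) (b(y, N) = (y + 4*5)*(N - 2) = (y + 20)*(-2 + N) = (20 + y)*(-2 + N) = (-2 + N)*(20 + y))
1/b(-c(-14, -6), 289) = 1/(-40 - (-2)*12 + 20*289 + 289*(-1*12)) = 1/(-40 - 2*(-12) + 5780 + 289*(-12)) = 1/(-40 + 24 + 5780 - 3468) = 1/2296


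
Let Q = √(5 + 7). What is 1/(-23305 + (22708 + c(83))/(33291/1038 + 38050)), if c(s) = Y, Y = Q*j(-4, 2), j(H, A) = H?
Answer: -1348683621255804483/31430267585353177192739 + 36472266896*√3/94290802756059531578217 ≈ -4.2910e-5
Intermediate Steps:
Q = 2*√3 (Q = √12 = 2*√3 ≈ 3.4641)
Y = -8*√3 (Y = (2*√3)*(-4) = -8*√3 ≈ -13.856)
c(s) = -8*√3
1/(-23305 + (22708 + c(83))/(33291/1038 + 38050)) = 1/(-23305 + (22708 - 8*√3)/(33291/1038 + 38050)) = 1/(-23305 + (22708 - 8*√3)/(33291*(1/1038) + 38050)) = 1/(-23305 + (22708 - 8*√3)/(11097/346 + 38050)) = 1/(-23305 + (22708 - 8*√3)/(13176397/346)) = 1/(-23305 + (22708 - 8*√3)*(346/13176397)) = 1/(-23305 + (7856968/13176397 - 2768*√3/13176397)) = 1/(-307068075117/13176397 - 2768*√3/13176397)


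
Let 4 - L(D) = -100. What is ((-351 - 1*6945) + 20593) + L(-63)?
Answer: 13401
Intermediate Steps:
L(D) = 104 (L(D) = 4 - 1*(-100) = 4 + 100 = 104)
((-351 - 1*6945) + 20593) + L(-63) = ((-351 - 1*6945) + 20593) + 104 = ((-351 - 6945) + 20593) + 104 = (-7296 + 20593) + 104 = 13297 + 104 = 13401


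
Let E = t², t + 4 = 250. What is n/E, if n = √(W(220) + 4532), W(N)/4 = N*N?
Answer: √49533/30258 ≈ 0.0073554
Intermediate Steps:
t = 246 (t = -4 + 250 = 246)
W(N) = 4*N² (W(N) = 4*(N*N) = 4*N²)
n = 2*√49533 (n = √(4*220² + 4532) = √(4*48400 + 4532) = √(193600 + 4532) = √198132 = 2*√49533 ≈ 445.12)
E = 60516 (E = 246² = 60516)
n/E = (2*√49533)/60516 = (2*√49533)*(1/60516) = √49533/30258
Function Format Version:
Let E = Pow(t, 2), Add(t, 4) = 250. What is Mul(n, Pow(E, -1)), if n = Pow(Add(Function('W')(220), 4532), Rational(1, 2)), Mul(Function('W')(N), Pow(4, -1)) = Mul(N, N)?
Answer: Mul(Rational(1, 30258), Pow(49533, Rational(1, 2))) ≈ 0.0073554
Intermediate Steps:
t = 246 (t = Add(-4, 250) = 246)
Function('W')(N) = Mul(4, Pow(N, 2)) (Function('W')(N) = Mul(4, Mul(N, N)) = Mul(4, Pow(N, 2)))
n = Mul(2, Pow(49533, Rational(1, 2))) (n = Pow(Add(Mul(4, Pow(220, 2)), 4532), Rational(1, 2)) = Pow(Add(Mul(4, 48400), 4532), Rational(1, 2)) = Pow(Add(193600, 4532), Rational(1, 2)) = Pow(198132, Rational(1, 2)) = Mul(2, Pow(49533, Rational(1, 2))) ≈ 445.12)
E = 60516 (E = Pow(246, 2) = 60516)
Mul(n, Pow(E, -1)) = Mul(Mul(2, Pow(49533, Rational(1, 2))), Pow(60516, -1)) = Mul(Mul(2, Pow(49533, Rational(1, 2))), Rational(1, 60516)) = Mul(Rational(1, 30258), Pow(49533, Rational(1, 2)))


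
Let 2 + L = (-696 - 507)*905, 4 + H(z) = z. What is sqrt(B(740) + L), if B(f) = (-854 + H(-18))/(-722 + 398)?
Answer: I*sqrt(88185858)/9 ≈ 1043.4*I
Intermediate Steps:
H(z) = -4 + z
B(f) = 73/27 (B(f) = (-854 + (-4 - 18))/(-722 + 398) = (-854 - 22)/(-324) = -876*(-1/324) = 73/27)
L = -1088717 (L = -2 + (-696 - 507)*905 = -2 - 1203*905 = -2 - 1088715 = -1088717)
sqrt(B(740) + L) = sqrt(73/27 - 1088717) = sqrt(-29395286/27) = I*sqrt(88185858)/9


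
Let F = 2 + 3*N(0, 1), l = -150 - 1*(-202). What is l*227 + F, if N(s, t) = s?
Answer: 11806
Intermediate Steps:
l = 52 (l = -150 + 202 = 52)
F = 2 (F = 2 + 3*0 = 2 + 0 = 2)
l*227 + F = 52*227 + 2 = 11804 + 2 = 11806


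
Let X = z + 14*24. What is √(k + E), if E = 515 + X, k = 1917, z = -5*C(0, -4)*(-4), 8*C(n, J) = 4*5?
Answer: √2818 ≈ 53.085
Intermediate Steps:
C(n, J) = 5/2 (C(n, J) = (4*5)/8 = (⅛)*20 = 5/2)
z = 50 (z = -5*5/2*(-4) = -25/2*(-4) = 50)
X = 386 (X = 50 + 14*24 = 50 + 336 = 386)
E = 901 (E = 515 + 386 = 901)
√(k + E) = √(1917 + 901) = √2818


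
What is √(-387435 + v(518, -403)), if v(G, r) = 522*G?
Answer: I*√117039 ≈ 342.11*I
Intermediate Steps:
√(-387435 + v(518, -403)) = √(-387435 + 522*518) = √(-387435 + 270396) = √(-117039) = I*√117039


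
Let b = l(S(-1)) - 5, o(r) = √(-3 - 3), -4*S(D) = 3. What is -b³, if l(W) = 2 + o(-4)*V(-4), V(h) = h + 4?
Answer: 27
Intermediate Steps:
S(D) = -¾ (S(D) = -¼*3 = -¾)
o(r) = I*√6 (o(r) = √(-6) = I*√6)
V(h) = 4 + h
l(W) = 2 (l(W) = 2 + (I*√6)*(4 - 4) = 2 + (I*√6)*0 = 2 + 0 = 2)
b = -3 (b = 2 - 5 = -3)
-b³ = -1*(-3)³ = -1*(-27) = 27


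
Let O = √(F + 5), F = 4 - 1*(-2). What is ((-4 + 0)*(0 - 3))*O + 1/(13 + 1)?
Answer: 1/14 + 12*√11 ≈ 39.871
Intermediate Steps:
F = 6 (F = 4 + 2 = 6)
O = √11 (O = √(6 + 5) = √11 ≈ 3.3166)
((-4 + 0)*(0 - 3))*O + 1/(13 + 1) = ((-4 + 0)*(0 - 3))*√11 + 1/(13 + 1) = (-4*(-3))*√11 + 1/14 = 12*√11 + 1/14 = 1/14 + 12*√11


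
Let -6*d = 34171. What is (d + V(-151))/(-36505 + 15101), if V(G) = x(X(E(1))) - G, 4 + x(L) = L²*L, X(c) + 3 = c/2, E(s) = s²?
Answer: 133531/513696 ≈ 0.25994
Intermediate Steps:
d = -34171/6 (d = -⅙*34171 = -34171/6 ≈ -5695.2)
X(c) = -3 + c/2
x(L) = -4 + L³ (x(L) = -4 + L²*L = -4 + L³)
V(G) = -157/8 - G (V(G) = (-4 + (-3 + (½)*1²)³) - G = (-4 + (-3 + (½)*1)³) - G = (-4 + (-3 + ½)³) - G = (-4 + (-5/2)³) - G = (-4 - 125/8) - G = -157/8 - G)
(d + V(-151))/(-36505 + 15101) = (-34171/6 + (-157/8 - 1*(-151)))/(-36505 + 15101) = (-34171/6 + (-157/8 + 151))/(-21404) = (-34171/6 + 1051/8)*(-1/21404) = -133531/24*(-1/21404) = 133531/513696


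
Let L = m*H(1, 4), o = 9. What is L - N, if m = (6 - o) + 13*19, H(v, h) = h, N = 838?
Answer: 138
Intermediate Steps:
m = 244 (m = (6 - 1*9) + 13*19 = (6 - 9) + 247 = -3 + 247 = 244)
L = 976 (L = 244*4 = 976)
L - N = 976 - 1*838 = 976 - 838 = 138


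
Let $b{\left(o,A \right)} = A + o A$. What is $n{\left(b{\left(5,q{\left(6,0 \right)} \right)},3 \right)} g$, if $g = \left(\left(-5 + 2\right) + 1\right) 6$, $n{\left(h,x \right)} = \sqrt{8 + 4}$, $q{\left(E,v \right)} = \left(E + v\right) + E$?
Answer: $- 24 \sqrt{3} \approx -41.569$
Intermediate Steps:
$q{\left(E,v \right)} = v + 2 E$
$b{\left(o,A \right)} = A + A o$
$n{\left(h,x \right)} = 2 \sqrt{3}$ ($n{\left(h,x \right)} = \sqrt{12} = 2 \sqrt{3}$)
$g = -12$ ($g = \left(-3 + 1\right) 6 = \left(-2\right) 6 = -12$)
$n{\left(b{\left(5,q{\left(6,0 \right)} \right)},3 \right)} g = 2 \sqrt{3} \left(-12\right) = - 24 \sqrt{3}$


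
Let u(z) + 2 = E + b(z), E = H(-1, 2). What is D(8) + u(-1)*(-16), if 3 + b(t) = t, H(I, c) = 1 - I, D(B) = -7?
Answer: 57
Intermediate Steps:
E = 2 (E = 1 - 1*(-1) = 1 + 1 = 2)
b(t) = -3 + t
u(z) = -3 + z (u(z) = -2 + (2 + (-3 + z)) = -2 + (-1 + z) = -3 + z)
D(8) + u(-1)*(-16) = -7 + (-3 - 1)*(-16) = -7 - 4*(-16) = -7 + 64 = 57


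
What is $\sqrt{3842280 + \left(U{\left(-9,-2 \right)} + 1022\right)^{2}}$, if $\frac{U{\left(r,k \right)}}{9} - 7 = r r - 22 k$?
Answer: $2 \sqrt{2181595} \approx 2954.0$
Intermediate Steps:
$U{\left(r,k \right)} = 63 - 198 k + 9 r^{2}$ ($U{\left(r,k \right)} = 63 + 9 \left(r r - 22 k\right) = 63 + 9 \left(r^{2} - 22 k\right) = 63 - \left(- 9 r^{2} + 198 k\right) = 63 - 198 k + 9 r^{2}$)
$\sqrt{3842280 + \left(U{\left(-9,-2 \right)} + 1022\right)^{2}} = \sqrt{3842280 + \left(\left(63 - -396 + 9 \left(-9\right)^{2}\right) + 1022\right)^{2}} = \sqrt{3842280 + \left(\left(63 + 396 + 9 \cdot 81\right) + 1022\right)^{2}} = \sqrt{3842280 + \left(\left(63 + 396 + 729\right) + 1022\right)^{2}} = \sqrt{3842280 + \left(1188 + 1022\right)^{2}} = \sqrt{3842280 + 2210^{2}} = \sqrt{3842280 + 4884100} = \sqrt{8726380} = 2 \sqrt{2181595}$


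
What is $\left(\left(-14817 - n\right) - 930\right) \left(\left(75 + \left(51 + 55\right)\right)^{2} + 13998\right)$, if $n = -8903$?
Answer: $-320018596$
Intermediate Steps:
$\left(\left(-14817 - n\right) - 930\right) \left(\left(75 + \left(51 + 55\right)\right)^{2} + 13998\right) = \left(\left(-14817 - -8903\right) - 930\right) \left(\left(75 + \left(51 + 55\right)\right)^{2} + 13998\right) = \left(\left(-14817 + 8903\right) - 930\right) \left(\left(75 + 106\right)^{2} + 13998\right) = \left(-5914 - 930\right) \left(181^{2} + 13998\right) = - 6844 \left(32761 + 13998\right) = \left(-6844\right) 46759 = -320018596$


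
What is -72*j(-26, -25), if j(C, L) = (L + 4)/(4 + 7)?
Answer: 1512/11 ≈ 137.45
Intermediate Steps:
j(C, L) = 4/11 + L/11 (j(C, L) = (4 + L)/11 = (4 + L)*(1/11) = 4/11 + L/11)
-72*j(-26, -25) = -72*(4/11 + (1/11)*(-25)) = -72*(4/11 - 25/11) = -72*(-21/11) = 1512/11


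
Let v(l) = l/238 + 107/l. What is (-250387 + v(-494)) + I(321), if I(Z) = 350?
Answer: -14698809833/58786 ≈ -2.5004e+5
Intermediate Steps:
v(l) = 107/l + l/238 (v(l) = l*(1/238) + 107/l = l/238 + 107/l = 107/l + l/238)
(-250387 + v(-494)) + I(321) = (-250387 + (107/(-494) + (1/238)*(-494))) + 350 = (-250387 + (107*(-1/494) - 247/119)) + 350 = (-250387 + (-107/494 - 247/119)) + 350 = (-250387 - 134751/58786) + 350 = -14719384933/58786 + 350 = -14698809833/58786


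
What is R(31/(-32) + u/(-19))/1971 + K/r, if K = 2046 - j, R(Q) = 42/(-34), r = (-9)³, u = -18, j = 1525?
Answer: -647128/904689 ≈ -0.71530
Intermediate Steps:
r = -729
R(Q) = -21/17 (R(Q) = 42*(-1/34) = -21/17)
K = 521 (K = 2046 - 1*1525 = 2046 - 1525 = 521)
R(31/(-32) + u/(-19))/1971 + K/r = -21/17/1971 + 521/(-729) = -21/17*1/1971 + 521*(-1/729) = -7/11169 - 521/729 = -647128/904689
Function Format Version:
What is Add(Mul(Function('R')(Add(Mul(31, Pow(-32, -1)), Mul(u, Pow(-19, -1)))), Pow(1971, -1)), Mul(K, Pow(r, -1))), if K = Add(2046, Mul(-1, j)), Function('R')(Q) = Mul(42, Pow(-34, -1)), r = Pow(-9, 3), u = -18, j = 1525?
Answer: Rational(-647128, 904689) ≈ -0.71530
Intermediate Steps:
r = -729
Function('R')(Q) = Rational(-21, 17) (Function('R')(Q) = Mul(42, Rational(-1, 34)) = Rational(-21, 17))
K = 521 (K = Add(2046, Mul(-1, 1525)) = Add(2046, -1525) = 521)
Add(Mul(Function('R')(Add(Mul(31, Pow(-32, -1)), Mul(u, Pow(-19, -1)))), Pow(1971, -1)), Mul(K, Pow(r, -1))) = Add(Mul(Rational(-21, 17), Pow(1971, -1)), Mul(521, Pow(-729, -1))) = Add(Mul(Rational(-21, 17), Rational(1, 1971)), Mul(521, Rational(-1, 729))) = Add(Rational(-7, 11169), Rational(-521, 729)) = Rational(-647128, 904689)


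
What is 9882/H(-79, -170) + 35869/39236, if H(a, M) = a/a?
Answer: 387766021/39236 ≈ 9882.9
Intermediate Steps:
H(a, M) = 1
9882/H(-79, -170) + 35869/39236 = 9882/1 + 35869/39236 = 9882*1 + 35869*(1/39236) = 9882 + 35869/39236 = 387766021/39236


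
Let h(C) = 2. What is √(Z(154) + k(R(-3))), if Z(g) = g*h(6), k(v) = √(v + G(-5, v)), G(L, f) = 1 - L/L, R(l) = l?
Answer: √(308 + I*√3) ≈ 17.55 + 0.04935*I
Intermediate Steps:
G(L, f) = 0 (G(L, f) = 1 - 1*1 = 1 - 1 = 0)
k(v) = √v (k(v) = √(v + 0) = √v)
Z(g) = 2*g (Z(g) = g*2 = 2*g)
√(Z(154) + k(R(-3))) = √(2*154 + √(-3)) = √(308 + I*√3)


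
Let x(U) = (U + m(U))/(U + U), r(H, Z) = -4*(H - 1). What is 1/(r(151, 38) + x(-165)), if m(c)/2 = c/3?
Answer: -6/3595 ≈ -0.0016690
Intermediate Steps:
m(c) = 2*c/3 (m(c) = 2*(c/3) = 2*c/3)
r(H, Z) = 4 - 4*H (r(H, Z) = -4*(-1 + H) = 4 - 4*H)
x(U) = ⅚ (x(U) = (U + 2*U/3)/(U + U) = (5*U/3)/((2*U)) = (5*U/3)*(1/(2*U)) = ⅚)
1/(r(151, 38) + x(-165)) = 1/((4 - 4*151) + ⅚) = 1/((4 - 604) + ⅚) = 1/(-600 + ⅚) = 1/(-3595/6) = -6/3595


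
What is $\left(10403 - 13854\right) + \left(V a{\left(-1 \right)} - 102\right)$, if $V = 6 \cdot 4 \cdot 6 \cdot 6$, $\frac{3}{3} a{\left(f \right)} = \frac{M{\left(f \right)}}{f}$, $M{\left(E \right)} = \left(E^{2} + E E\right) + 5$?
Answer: $-9601$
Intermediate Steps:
$M{\left(E \right)} = 5 + 2 E^{2}$ ($M{\left(E \right)} = \left(E^{2} + E^{2}\right) + 5 = 2 E^{2} + 5 = 5 + 2 E^{2}$)
$a{\left(f \right)} = \frac{5 + 2 f^{2}}{f}$
$V = 864$ ($V = 6 \cdot 24 \cdot 6 = 144 \cdot 6 = 864$)
$\left(10403 - 13854\right) + \left(V a{\left(-1 \right)} - 102\right) = \left(10403 - 13854\right) + \left(864 \left(2 \left(-1\right) + \frac{5}{-1}\right) - 102\right) = -3451 + \left(864 \left(-2 + 5 \left(-1\right)\right) - 102\right) = -3451 + \left(864 \left(-2 - 5\right) - 102\right) = -3451 + \left(864 \left(-7\right) - 102\right) = -3451 - 6150 = -9601$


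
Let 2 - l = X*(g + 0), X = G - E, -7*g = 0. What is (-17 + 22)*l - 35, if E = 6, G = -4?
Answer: -25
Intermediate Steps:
g = 0 (g = -⅐*0 = 0)
X = -10 (X = -4 - 1*6 = -4 - 6 = -10)
l = 2 (l = 2 - (-10)*(0 + 0) = 2 - (-10)*0 = 2 - 1*0 = 2 + 0 = 2)
(-17 + 22)*l - 35 = (-17 + 22)*2 - 35 = 5*2 - 35 = 10 - 35 = -25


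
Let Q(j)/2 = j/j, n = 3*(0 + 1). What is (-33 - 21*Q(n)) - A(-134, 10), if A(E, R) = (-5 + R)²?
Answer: -100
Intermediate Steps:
n = 3 (n = 3*1 = 3)
Q(j) = 2 (Q(j) = 2*(j/j) = 2*1 = 2)
(-33 - 21*Q(n)) - A(-134, 10) = (-33 - 21*2) - (-5 + 10)² = (-33 - 42) - 1*5² = -75 - 1*25 = -75 - 25 = -100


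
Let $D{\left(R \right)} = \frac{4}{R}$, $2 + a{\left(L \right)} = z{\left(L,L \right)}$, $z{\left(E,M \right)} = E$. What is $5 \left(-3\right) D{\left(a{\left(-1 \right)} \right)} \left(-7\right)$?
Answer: $-140$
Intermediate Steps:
$a{\left(L \right)} = -2 + L$
$5 \left(-3\right) D{\left(a{\left(-1 \right)} \right)} \left(-7\right) = 5 \left(-3\right) \frac{4}{-2 - 1} \left(-7\right) = - 15 \frac{4}{-3} \left(-7\right) = - 15 \cdot 4 \left(- \frac{1}{3}\right) \left(-7\right) = \left(-15\right) \left(- \frac{4}{3}\right) \left(-7\right) = 20 \left(-7\right) = -140$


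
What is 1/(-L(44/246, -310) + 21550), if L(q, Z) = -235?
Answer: 1/21785 ≈ 4.5903e-5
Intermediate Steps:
1/(-L(44/246, -310) + 21550) = 1/(-1*(-235) + 21550) = 1/(235 + 21550) = 1/21785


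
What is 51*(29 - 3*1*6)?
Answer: 561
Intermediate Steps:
51*(29 - 3*1*6) = 51*(29 - 3*6) = 51*(29 - 18) = 51*11 = 561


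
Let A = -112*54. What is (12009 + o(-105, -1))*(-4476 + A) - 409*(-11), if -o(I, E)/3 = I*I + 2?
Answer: 221766227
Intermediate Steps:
o(I, E) = -6 - 3*I**2 (o(I, E) = -3*(I*I + 2) = -3*(I**2 + 2) = -3*(2 + I**2) = -6 - 3*I**2)
A = -6048
(12009 + o(-105, -1))*(-4476 + A) - 409*(-11) = (12009 + (-6 - 3*(-105)**2))*(-4476 - 6048) - 409*(-11) = (12009 + (-6 - 3*11025))*(-10524) - 1*(-4499) = (12009 + (-6 - 33075))*(-10524) + 4499 = (12009 - 33081)*(-10524) + 4499 = -21072*(-10524) + 4499 = 221761728 + 4499 = 221766227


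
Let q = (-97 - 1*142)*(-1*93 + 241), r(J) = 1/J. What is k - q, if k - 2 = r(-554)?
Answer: 19597195/554 ≈ 35374.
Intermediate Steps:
k = 1107/554 (k = 2 + 1/(-554) = 2 - 1/554 = 1107/554 ≈ 1.9982)
q = -35372 (q = (-97 - 142)*(-93 + 241) = -239*148 = -35372)
k - q = 1107/554 - 1*(-35372) = 1107/554 + 35372 = 19597195/554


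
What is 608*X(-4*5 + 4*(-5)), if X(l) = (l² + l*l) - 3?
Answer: 1943776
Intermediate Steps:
X(l) = -3 + 2*l² (X(l) = (l² + l²) - 3 = 2*l² - 3 = -3 + 2*l²)
608*X(-4*5 + 4*(-5)) = 608*(-3 + 2*(-4*5 + 4*(-5))²) = 608*(-3 + 2*(-20 - 20)²) = 608*(-3 + 2*(-40)²) = 608*(-3 + 2*1600) = 608*(-3 + 3200) = 608*3197 = 1943776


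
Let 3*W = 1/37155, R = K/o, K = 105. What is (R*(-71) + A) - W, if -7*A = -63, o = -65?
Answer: 179235707/1449045 ≈ 123.69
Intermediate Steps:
A = 9 (A = -⅐*(-63) = 9)
R = -21/13 (R = 105/(-65) = 105*(-1/65) = -21/13 ≈ -1.6154)
W = 1/111465 (W = (⅓)/37155 = (⅓)*(1/37155) = 1/111465 ≈ 8.9714e-6)
(R*(-71) + A) - W = (-21/13*(-71) + 9) - 1*1/111465 = (1491/13 + 9) - 1/111465 = 1608/13 - 1/111465 = 179235707/1449045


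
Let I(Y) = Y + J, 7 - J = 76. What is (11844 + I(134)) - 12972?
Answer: -1063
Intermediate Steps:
J = -69 (J = 7 - 1*76 = 7 - 76 = -69)
I(Y) = -69 + Y (I(Y) = Y - 69 = -69 + Y)
(11844 + I(134)) - 12972 = (11844 + (-69 + 134)) - 12972 = (11844 + 65) - 12972 = 11909 - 12972 = -1063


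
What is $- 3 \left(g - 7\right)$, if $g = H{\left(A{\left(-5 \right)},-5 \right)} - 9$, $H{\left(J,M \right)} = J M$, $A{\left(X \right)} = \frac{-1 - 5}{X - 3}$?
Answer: $\frac{237}{4} \approx 59.25$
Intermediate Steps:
$A{\left(X \right)} = - \frac{6}{-3 + X}$
$g = - \frac{51}{4}$ ($g = - \frac{6}{-3 - 5} \left(-5\right) - 9 = - \frac{6}{-8} \left(-5\right) - 9 = \left(-6\right) \left(- \frac{1}{8}\right) \left(-5\right) - 9 = \frac{3}{4} \left(-5\right) - 9 = - \frac{15}{4} - 9 = - \frac{51}{4} \approx -12.75$)
$- 3 \left(g - 7\right) = - 3 \left(- \frac{51}{4} - 7\right) = \left(-3\right) \left(- \frac{79}{4}\right) = \frac{237}{4}$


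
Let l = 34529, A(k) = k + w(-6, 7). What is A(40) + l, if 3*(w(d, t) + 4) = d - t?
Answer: 103682/3 ≈ 34561.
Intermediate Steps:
w(d, t) = -4 - t/3 + d/3 (w(d, t) = -4 + (d - t)/3 = -4 + (-t/3 + d/3) = -4 - t/3 + d/3)
A(k) = -25/3 + k (A(k) = k + (-4 - 1/3*7 + (1/3)*(-6)) = k + (-4 - 7/3 - 2) = k - 25/3 = -25/3 + k)
A(40) + l = (-25/3 + 40) + 34529 = 95/3 + 34529 = 103682/3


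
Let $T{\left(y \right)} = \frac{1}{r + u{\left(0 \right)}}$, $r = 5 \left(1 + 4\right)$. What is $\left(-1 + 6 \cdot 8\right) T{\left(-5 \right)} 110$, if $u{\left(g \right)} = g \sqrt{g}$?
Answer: $\frac{1034}{5} \approx 206.8$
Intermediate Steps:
$r = 25$ ($r = 5 \cdot 5 = 25$)
$u{\left(g \right)} = g^{\frac{3}{2}}$
$T{\left(y \right)} = \frac{1}{25}$ ($T{\left(y \right)} = \frac{1}{25 + 0^{\frac{3}{2}}} = \frac{1}{25 + 0} = \frac{1}{25}$)
$\left(-1 + 6 \cdot 8\right) T{\left(-5 \right)} 110 = \left(-1 + 6 \cdot 8\right) \frac{1}{25} \cdot 110 = \left(-1 + 48\right) \frac{1}{25} \cdot 110 = 47 \cdot \frac{1}{25} \cdot 110 = \frac{47}{25} \cdot 110 = \frac{1034}{5}$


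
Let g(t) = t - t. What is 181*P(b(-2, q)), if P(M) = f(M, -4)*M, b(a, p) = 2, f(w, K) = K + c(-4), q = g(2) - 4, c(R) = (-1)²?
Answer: -1086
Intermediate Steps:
c(R) = 1
g(t) = 0
q = -4 (q = 0 - 4 = -4)
f(w, K) = 1 + K (f(w, K) = K + 1 = 1 + K)
P(M) = -3*M (P(M) = (1 - 4)*M = -3*M)
181*P(b(-2, q)) = 181*(-3*2) = 181*(-6) = -1086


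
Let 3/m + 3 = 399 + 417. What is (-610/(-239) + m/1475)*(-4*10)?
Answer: -1950659912/19106855 ≈ -102.09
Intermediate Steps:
m = 1/271 (m = 3/(-3 + (399 + 417)) = 3/(-3 + 816) = 3/813 = 3*(1/813) = 1/271 ≈ 0.0036900)
(-610/(-239) + m/1475)*(-4*10) = (-610/(-239) + (1/271)/1475)*(-4*10) = (-610*(-1/239) + (1/271)*(1/1475))*(-40) = (610/239 + 1/399725)*(-40) = (243832489/95534275)*(-40) = -1950659912/19106855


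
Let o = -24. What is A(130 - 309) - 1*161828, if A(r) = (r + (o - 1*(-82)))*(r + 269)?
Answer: -172718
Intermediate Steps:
A(r) = (58 + r)*(269 + r) (A(r) = (r + (-24 - 1*(-82)))*(r + 269) = (r + (-24 + 82))*(269 + r) = (r + 58)*(269 + r) = (58 + r)*(269 + r))
A(130 - 309) - 1*161828 = (15602 + (130 - 309)² + 327*(130 - 309)) - 1*161828 = (15602 + (-179)² + 327*(-179)) - 161828 = (15602 + 32041 - 58533) - 161828 = -10890 - 161828 = -172718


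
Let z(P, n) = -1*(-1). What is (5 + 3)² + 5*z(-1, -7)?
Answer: 69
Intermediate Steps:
z(P, n) = 1
(5 + 3)² + 5*z(-1, -7) = (5 + 3)² + 5*1 = 8² + 5 = 64 + 5 = 69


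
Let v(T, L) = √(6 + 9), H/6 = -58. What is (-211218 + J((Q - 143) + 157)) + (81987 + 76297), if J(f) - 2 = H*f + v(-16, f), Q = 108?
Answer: -95388 + √15 ≈ -95384.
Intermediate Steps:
H = -348 (H = 6*(-58) = -348)
v(T, L) = √15
J(f) = 2 + √15 - 348*f (J(f) = 2 + (-348*f + √15) = 2 + (√15 - 348*f) = 2 + √15 - 348*f)
(-211218 + J((Q - 143) + 157)) + (81987 + 76297) = (-211218 + (2 + √15 - 348*((108 - 143) + 157))) + (81987 + 76297) = (-211218 + (2 + √15 - 348*(-35 + 157))) + 158284 = (-211218 + (2 + √15 - 348*122)) + 158284 = (-211218 + (2 + √15 - 42456)) + 158284 = (-211218 + (-42454 + √15)) + 158284 = (-253672 + √15) + 158284 = -95388 + √15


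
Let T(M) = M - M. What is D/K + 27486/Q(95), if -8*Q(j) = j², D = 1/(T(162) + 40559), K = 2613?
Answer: -23303876896271/956475519675 ≈ -24.364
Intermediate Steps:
T(M) = 0
D = 1/40559 (D = 1/(0 + 40559) = 1/40559 ≈ 2.4655e-5)
Q(j) = -j²/8
D/K + 27486/Q(95) = (1/40559)/2613 + 27486/((-⅛*95²)) = (1/40559)*(1/2613) + 27486/((-⅛*9025)) = 1/105980667 + 27486/(-9025/8) = 1/105980667 + 27486*(-8/9025) = 1/105980667 - 219888/9025 = -23303876896271/956475519675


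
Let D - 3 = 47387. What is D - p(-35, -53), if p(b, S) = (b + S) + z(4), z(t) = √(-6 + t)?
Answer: 47478 - I*√2 ≈ 47478.0 - 1.4142*I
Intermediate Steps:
D = 47390 (D = 3 + 47387 = 47390)
p(b, S) = S + b + I*√2 (p(b, S) = (b + S) + √(-6 + 4) = (S + b) + √(-2) = (S + b) + I*√2 = S + b + I*√2)
D - p(-35, -53) = 47390 - (-53 - 35 + I*√2) = 47390 - (-88 + I*√2) = 47390 + (88 - I*√2) = 47478 - I*√2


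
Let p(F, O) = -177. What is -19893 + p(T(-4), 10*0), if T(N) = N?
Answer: -20070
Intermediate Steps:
-19893 + p(T(-4), 10*0) = -19893 - 177 = -20070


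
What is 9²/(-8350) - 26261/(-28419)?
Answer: 216977411/237298650 ≈ 0.91436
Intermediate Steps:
9²/(-8350) - 26261/(-28419) = 81*(-1/8350) - 26261*(-1/28419) = -81/8350 + 26261/28419 = 216977411/237298650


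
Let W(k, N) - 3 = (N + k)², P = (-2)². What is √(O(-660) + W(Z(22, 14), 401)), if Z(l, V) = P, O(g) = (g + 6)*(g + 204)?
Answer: 2*√115563 ≈ 679.89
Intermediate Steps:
O(g) = (6 + g)*(204 + g)
P = 4
Z(l, V) = 4
W(k, N) = 3 + (N + k)²
√(O(-660) + W(Z(22, 14), 401)) = √((1224 + (-660)² + 210*(-660)) + (3 + (401 + 4)²)) = √((1224 + 435600 - 138600) + (3 + 405²)) = √(298224 + (3 + 164025)) = √(298224 + 164028) = √462252 = 2*√115563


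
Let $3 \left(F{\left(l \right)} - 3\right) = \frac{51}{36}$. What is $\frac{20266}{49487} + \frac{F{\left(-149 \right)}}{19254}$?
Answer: $\frac{14053442179}{34301617128} \approx 0.4097$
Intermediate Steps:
$F{\left(l \right)} = \frac{125}{36}$ ($F{\left(l \right)} = 3 + \frac{51 \cdot \frac{1}{36}}{3} = 3 + \frac{1}{3} \cdot \frac{17}{12} = 3 + \frac{17}{36} = \frac{125}{36}$)
$\frac{20266}{49487} + \frac{F{\left(-149 \right)}}{19254} = \frac{20266}{49487} + \frac{125}{36 \cdot 19254} = 20266 \cdot \frac{1}{49487} + \frac{125}{36} \cdot \frac{1}{19254} = \frac{20266}{49487} + \frac{125}{693144} = \frac{14053442179}{34301617128}$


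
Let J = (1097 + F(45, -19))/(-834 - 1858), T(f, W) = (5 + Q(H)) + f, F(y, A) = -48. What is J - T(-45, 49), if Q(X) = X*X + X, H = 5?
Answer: 25871/2692 ≈ 9.6103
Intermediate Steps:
Q(X) = X + X² (Q(X) = X² + X = X + X²)
T(f, W) = 35 + f (T(f, W) = (5 + 5*(1 + 5)) + f = (5 + 5*6) + f = (5 + 30) + f = 35 + f)
J = -1049/2692 (J = (1097 - 48)/(-834 - 1858) = 1049/(-2692) = 1049*(-1/2692) = -1049/2692 ≈ -0.38967)
J - T(-45, 49) = -1049/2692 - (35 - 45) = -1049/2692 - 1*(-10) = -1049/2692 + 10 = 25871/2692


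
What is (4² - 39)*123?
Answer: -2829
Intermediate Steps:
(4² - 39)*123 = (16 - 39)*123 = -23*123 = -2829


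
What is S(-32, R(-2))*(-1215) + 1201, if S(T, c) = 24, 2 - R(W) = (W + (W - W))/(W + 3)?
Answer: -27959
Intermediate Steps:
R(W) = 2 - W/(3 + W) (R(W) = 2 - (W + (W - W))/(W + 3) = 2 - (W + 0)/(3 + W) = 2 - W/(3 + W))
S(-32, R(-2))*(-1215) + 1201 = 24*(-1215) + 1201 = -29160 + 1201 = -27959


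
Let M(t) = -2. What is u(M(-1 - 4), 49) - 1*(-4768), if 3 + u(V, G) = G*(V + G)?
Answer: 7068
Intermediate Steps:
u(V, G) = -3 + G*(G + V) (u(V, G) = -3 + G*(V + G) = -3 + G*(G + V))
u(M(-1 - 4), 49) - 1*(-4768) = (-3 + 49² + 49*(-2)) - 1*(-4768) = (-3 + 2401 - 98) + 4768 = 2300 + 4768 = 7068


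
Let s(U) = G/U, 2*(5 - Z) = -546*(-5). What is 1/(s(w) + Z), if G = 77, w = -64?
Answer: -64/87117 ≈ -0.00073464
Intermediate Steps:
Z = -1360 (Z = 5 - (-273)*(-5) = 5 - ½*2730 = 5 - 1365 = -1360)
s(U) = 77/U
1/(s(w) + Z) = 1/(77/(-64) - 1360) = 1/(77*(-1/64) - 1360) = 1/(-77/64 - 1360) = 1/(-87117/64) = -64/87117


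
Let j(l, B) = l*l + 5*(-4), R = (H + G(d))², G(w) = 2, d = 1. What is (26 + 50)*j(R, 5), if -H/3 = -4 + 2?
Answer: 309776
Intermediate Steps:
H = 6 (H = -3*(-4 + 2) = -3*(-2) = 6)
R = 64 (R = (6 + 2)² = 8² = 64)
j(l, B) = -20 + l² (j(l, B) = l² - 20 = -20 + l²)
(26 + 50)*j(R, 5) = (26 + 50)*(-20 + 64²) = 76*(-20 + 4096) = 76*4076 = 309776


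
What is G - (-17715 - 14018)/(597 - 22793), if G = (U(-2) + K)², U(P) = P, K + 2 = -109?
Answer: 283388991/22196 ≈ 12768.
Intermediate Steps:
K = -111 (K = -2 - 109 = -111)
G = 12769 (G = (-2 - 111)² = (-113)² = 12769)
G - (-17715 - 14018)/(597 - 22793) = 12769 - (-17715 - 14018)/(597 - 22793) = 12769 - (-31733)/(-22196) = 12769 - (-31733)*(-1)/22196 = 12769 - 1*31733/22196 = 12769 - 31733/22196 = 283388991/22196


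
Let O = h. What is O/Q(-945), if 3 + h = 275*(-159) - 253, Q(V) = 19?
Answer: -43981/19 ≈ -2314.8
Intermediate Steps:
h = -43981 (h = -3 + (275*(-159) - 253) = -3 + (-43725 - 253) = -3 - 43978 = -43981)
O = -43981
O/Q(-945) = -43981/19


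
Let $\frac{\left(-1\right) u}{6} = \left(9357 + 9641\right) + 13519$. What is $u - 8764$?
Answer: $-203866$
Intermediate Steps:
$u = -195102$ ($u = - 6 \left(\left(9357 + 9641\right) + 13519\right) = - 6 \left(18998 + 13519\right) = \left(-6\right) 32517 = -195102$)
$u - 8764 = -195102 - 8764 = -203866$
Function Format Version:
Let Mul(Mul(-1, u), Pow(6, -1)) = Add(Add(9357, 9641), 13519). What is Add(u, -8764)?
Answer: -203866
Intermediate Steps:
u = -195102 (u = Mul(-6, Add(Add(9357, 9641), 13519)) = Mul(-6, Add(18998, 13519)) = Mul(-6, 32517) = -195102)
Add(u, -8764) = Add(-195102, -8764) = -203866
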